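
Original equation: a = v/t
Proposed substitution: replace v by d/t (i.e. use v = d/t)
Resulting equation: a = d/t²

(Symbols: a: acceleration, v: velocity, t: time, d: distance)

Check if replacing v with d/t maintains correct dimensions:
Yes

[v] = [L T^-1] and [d/t] = [L T^-1]. These match, so the substitution replaces a quantity by one of the same dimensions and the result a = d/t² has LHS [L T^-2] vs RHS [L T^-2] — still consistent.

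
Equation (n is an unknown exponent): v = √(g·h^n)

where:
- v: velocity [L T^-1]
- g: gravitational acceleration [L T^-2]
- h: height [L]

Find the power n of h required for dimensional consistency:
n = 1

v has dimensions [L T^-1]; h has dimensions [L].
With n = 1: √(g·h^1) has dimensions [L T^-1], matching the LHS ✓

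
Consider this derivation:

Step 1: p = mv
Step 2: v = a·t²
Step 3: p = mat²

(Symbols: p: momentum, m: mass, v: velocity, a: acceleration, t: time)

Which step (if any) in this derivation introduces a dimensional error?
Step 2

Step 1: p = mv → LHS [L M T^-1], RHS [L M T^-1] ✓
Step 2: v = a·t² → LHS [L T^-1], RHS [L] ✗

The first dimensional inconsistency appears in step 2: v = a·t²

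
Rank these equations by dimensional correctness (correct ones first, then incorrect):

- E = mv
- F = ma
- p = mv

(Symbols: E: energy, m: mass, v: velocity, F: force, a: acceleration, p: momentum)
Dimensionally correct: F = ma, p = mv
Dimensionally incorrect: E = mv
Ordered (correct first, then incorrect): F = ma, p = mv, E = mv

- E = mv: LHS [L^2 M T^-2], RHS [L M T^-1] → incorrect ✗
- F = ma: LHS [L M T^-2], RHS [L M T^-2] → correct ✓
- p = mv: LHS [L M T^-1], RHS [L M T^-1] → correct ✓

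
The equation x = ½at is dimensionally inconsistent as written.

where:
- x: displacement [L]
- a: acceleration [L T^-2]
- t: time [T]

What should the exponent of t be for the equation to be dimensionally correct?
The exponent of t should be 2: x = ½at^2

The LHS x has dimensions [L]; t has dimensions [T].
As written, the RHS ½at (exponent 1 on t) has dimensions [L T^-1], which does not match.
With exponent 2, the RHS ½at^2 has dimensions [L], matching the LHS.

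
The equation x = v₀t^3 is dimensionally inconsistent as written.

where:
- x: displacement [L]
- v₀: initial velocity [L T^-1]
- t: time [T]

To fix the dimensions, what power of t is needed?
The exponent of t should be 1: x = v₀t

The LHS x has dimensions [L]; t has dimensions [T].
As written, the RHS v₀t^3 (exponent 3 on t) has dimensions [L T^2], which does not match.
With exponent 1, the RHS v₀t has dimensions [L], matching the LHS.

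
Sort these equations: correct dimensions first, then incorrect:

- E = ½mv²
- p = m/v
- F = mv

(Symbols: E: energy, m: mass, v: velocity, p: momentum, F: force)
Dimensionally correct: E = ½mv²
Dimensionally incorrect: p = m/v, F = mv
Ordered (correct first, then incorrect): E = ½mv², p = m/v, F = mv

- E = ½mv²: LHS [L^2 M T^-2], RHS [L^2 M T^-2] → correct ✓
- p = m/v: LHS [L M T^-1], RHS [L^-1 M T] → incorrect ✗
- F = mv: LHS [L M T^-2], RHS [L M T^-1] → incorrect ✗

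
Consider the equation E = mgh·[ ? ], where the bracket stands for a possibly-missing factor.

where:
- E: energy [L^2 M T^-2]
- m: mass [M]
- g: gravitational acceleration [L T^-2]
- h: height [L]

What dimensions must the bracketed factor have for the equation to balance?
Nothing is missing — the bracketed factor must be dimensionless.

E has dimensions [L^2 M T^-2] and mgh already has dimensions [L^2 M T^-2], so E = mgh is dimensionally complete.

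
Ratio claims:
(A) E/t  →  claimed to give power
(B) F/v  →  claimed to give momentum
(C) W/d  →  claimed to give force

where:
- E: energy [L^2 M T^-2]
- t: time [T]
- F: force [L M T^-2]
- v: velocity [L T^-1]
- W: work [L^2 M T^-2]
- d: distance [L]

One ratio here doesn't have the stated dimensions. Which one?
(B) F/v does not give momentum

(A) E/t: [L^2 M T^-3] = power [L^2 M T^-3] ✓
(B) F/v: [M T^-1] ≠ momentum [L M T^-1] ✗
(C) W/d: [L M T^-2] = force [L M T^-2] ✓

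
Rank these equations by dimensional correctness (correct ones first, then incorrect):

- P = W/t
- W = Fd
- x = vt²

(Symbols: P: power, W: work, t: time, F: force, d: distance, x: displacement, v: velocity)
Dimensionally correct: P = W/t, W = Fd
Dimensionally incorrect: x = vt²
Ordered (correct first, then incorrect): P = W/t, W = Fd, x = vt²

- P = W/t: LHS [L^2 M T^-3], RHS [L^2 M T^-3] → correct ✓
- W = Fd: LHS [L^2 M T^-2], RHS [L^2 M T^-2] → correct ✓
- x = vt²: LHS [L], RHS [L T] → incorrect ✗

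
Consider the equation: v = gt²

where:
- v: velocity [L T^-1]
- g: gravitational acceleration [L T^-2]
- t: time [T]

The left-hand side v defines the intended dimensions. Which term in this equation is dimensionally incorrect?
The right-hand side term gt²

v has dimensions [L T^-1], but gt² has dimensions [L], so the term gt² is dimensionally wrong for v.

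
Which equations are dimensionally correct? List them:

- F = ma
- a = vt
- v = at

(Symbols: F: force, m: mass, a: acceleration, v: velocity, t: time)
Dimensionally correct: F = ma, v = at
Dimensionally incorrect: a = vt
Ordered (correct first, then incorrect): F = ma, v = at, a = vt

- F = ma: LHS [L M T^-2], RHS [L M T^-2] → correct ✓
- a = vt: LHS [L T^-2], RHS [L] → incorrect ✗
- v = at: LHS [L T^-1], RHS [L T^-1] → correct ✓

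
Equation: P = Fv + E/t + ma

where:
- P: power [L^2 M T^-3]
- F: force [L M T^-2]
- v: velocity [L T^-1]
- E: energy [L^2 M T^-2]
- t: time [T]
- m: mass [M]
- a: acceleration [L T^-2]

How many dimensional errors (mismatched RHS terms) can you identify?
1

LHS P: [L^2 M T^-3]
- Fv: [L^2 M T^-3] ✓
- E/t: [L^2 M T^-3] ✓
- ma: [L M T^-2] ✗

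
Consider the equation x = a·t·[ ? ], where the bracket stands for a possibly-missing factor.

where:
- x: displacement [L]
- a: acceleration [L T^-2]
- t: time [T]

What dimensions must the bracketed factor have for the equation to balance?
[T] — time (e.g. t)

x has dimensions [L]; a·t has dimensions [L T^-1].
The bracketed factor must supply [L] / [L T^-1] = [T].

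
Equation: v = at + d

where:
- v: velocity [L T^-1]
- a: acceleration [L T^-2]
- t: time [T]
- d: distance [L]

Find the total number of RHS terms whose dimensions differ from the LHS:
1

LHS v: [L T^-1]
- at: [L T^-1] ✓
- d: [L] ✗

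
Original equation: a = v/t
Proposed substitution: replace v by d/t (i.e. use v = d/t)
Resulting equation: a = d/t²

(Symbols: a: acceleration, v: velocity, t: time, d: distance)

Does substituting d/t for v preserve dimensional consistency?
Yes

[v] = [L T^-1] and [d/t] = [L T^-1]. These match, so the substitution replaces a quantity by one of the same dimensions and the result a = d/t² has LHS [L T^-2] vs RHS [L T^-2] — still consistent.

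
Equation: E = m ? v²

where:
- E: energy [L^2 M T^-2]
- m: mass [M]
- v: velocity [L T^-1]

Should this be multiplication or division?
multiplication (×): E = m × v²

E [L^2 M T^-2]; m [M]; v² [L^2 T^-2].
m × v² → [L^2 M T^-2] ✓
m ÷ v² → [L^-2 M T^2] ✗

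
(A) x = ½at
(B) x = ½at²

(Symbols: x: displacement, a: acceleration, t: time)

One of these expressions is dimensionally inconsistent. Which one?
(A)

(A) x = ½at: LHS [L], RHS [L T^-1] ✗
(B) x = ½at²: LHS [L], RHS [L] ✓

Expression (A) x = ½at is dimensionally incorrect.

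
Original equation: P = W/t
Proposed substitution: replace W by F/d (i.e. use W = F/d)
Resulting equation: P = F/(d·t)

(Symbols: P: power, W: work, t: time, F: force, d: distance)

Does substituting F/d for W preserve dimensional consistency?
No

[W] = [L^2 M T^-2] and [F/d] = [M T^-2]. These differ, so the substitution replaces a quantity by one of different dimensions and the result P = F/(d·t) has LHS [L^2 M T^-3] vs RHS [M T^-3] — inconsistent.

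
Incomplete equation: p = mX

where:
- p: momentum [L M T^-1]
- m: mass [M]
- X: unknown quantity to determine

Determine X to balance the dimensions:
X = v (velocity), dimensions [L T^-1]

p has dimensions [L M T^-1]; the rest of the RHS (m) has dimensions [M].
So X must have dimensions [L T^-1] — X = v (velocity).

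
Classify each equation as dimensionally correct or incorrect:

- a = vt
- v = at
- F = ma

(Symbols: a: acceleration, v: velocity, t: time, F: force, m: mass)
Dimensionally correct: v = at, F = ma
Dimensionally incorrect: a = vt
Ordered (correct first, then incorrect): v = at, F = ma, a = vt

- a = vt: LHS [L T^-2], RHS [L] → incorrect ✗
- v = at: LHS [L T^-1], RHS [L T^-1] → correct ✓
- F = ma: LHS [L M T^-2], RHS [L M T^-2] → correct ✓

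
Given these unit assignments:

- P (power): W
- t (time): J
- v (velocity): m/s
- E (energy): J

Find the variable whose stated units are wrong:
t

The variable t (time) should have units s, not J.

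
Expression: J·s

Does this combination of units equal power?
No

The expression J·s has dimensions [L^2 M T^-1], but power has dimensions [L^2 M T^-3].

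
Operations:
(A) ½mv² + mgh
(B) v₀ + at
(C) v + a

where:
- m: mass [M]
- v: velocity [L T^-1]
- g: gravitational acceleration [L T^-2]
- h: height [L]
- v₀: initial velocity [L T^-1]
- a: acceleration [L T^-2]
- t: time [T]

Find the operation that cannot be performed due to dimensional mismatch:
(C) v + a

(A) ½mv² + mgh: ½mv² [L^2 M T^-2] and mgh [L^2 M T^-2] — same dimensions ✓
(B) v₀ + at: v₀ [L T^-1] and at [L T^-1] — same dimensions ✓
(C) v + a: v [L T^-1] and a [L T^-2] — different dimensions cannot be added/subtracted ✗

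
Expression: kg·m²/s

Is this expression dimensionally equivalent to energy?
No

The expression kg·m²/s has dimensions [L^2 M T^-1], but energy has dimensions [L^2 M T^-2].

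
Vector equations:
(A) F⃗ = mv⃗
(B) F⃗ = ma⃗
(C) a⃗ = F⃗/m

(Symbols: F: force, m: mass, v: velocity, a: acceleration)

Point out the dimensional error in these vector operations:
(A) F⃗ = mv⃗

(A) F⃗ = mv⃗: LHS [L M T^-2], RHS [L M T^-1] ✗ — mass times velocity is momentum, not force; should be ma⃗
(B) F⃗ = ma⃗: LHS [L M T^-2], RHS [L M T^-2] ✓ — Force and acceleration are vectors, mass is a scalar
(C) a⃗ = F⃗/m: LHS [L T^-2], RHS [L T^-2] ✓ — force (vector) divided by mass (scalar)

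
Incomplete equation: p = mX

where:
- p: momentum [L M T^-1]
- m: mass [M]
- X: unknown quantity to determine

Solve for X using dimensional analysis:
X = v (velocity), dimensions [L T^-1]

p has dimensions [L M T^-1]; the rest of the RHS (m) has dimensions [M].
So X must have dimensions [L T^-1] — X = v (velocity).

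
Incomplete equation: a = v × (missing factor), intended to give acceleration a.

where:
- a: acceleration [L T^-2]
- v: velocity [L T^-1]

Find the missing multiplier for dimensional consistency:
1/t (inverse time), dimensions [T^-1]

a has dimensions [L T^-2] and v has dimensions [L T^-1].
The missing factor must have dimensions [L T^-2] / [L T^-1] = [T^-1], i.e. inverse time (1/t).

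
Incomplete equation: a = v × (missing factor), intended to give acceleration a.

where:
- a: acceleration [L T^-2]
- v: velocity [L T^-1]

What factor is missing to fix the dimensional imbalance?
1/t (inverse time), dimensions [T^-1]

a has dimensions [L T^-2] and v has dimensions [L T^-1].
The missing factor must have dimensions [L T^-2] / [L T^-1] = [T^-1], i.e. inverse time (1/t).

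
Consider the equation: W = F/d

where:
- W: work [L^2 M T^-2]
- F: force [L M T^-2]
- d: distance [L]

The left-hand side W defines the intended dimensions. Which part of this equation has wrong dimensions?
The right-hand side term F/d

W has dimensions [L^2 M T^-2], but F/d has dimensions [M T^-2], so the term F/d is dimensionally wrong for W.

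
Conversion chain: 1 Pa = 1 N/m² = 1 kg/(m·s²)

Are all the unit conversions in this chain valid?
The chain is correct (no errors).

Correct: Pascal is Newton per square meter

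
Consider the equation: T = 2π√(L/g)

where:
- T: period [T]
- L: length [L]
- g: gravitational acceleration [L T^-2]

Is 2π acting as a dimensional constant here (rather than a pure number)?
No

T has dimensions [T] and √(L/g) already has dimensions [T], so the equation balances without 2π contributing any dimensions. 2π is a pure (dimensionless) number; changing or removing it would not affect dimensional consistency.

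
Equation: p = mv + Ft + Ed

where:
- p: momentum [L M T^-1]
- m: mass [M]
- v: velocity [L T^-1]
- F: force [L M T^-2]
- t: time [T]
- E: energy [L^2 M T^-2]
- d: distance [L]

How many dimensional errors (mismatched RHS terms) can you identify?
1

LHS p: [L M T^-1]
- mv: [L M T^-1] ✓
- Ft: [L M T^-1] ✓
- Ed: [L^3 M T^-2] ✗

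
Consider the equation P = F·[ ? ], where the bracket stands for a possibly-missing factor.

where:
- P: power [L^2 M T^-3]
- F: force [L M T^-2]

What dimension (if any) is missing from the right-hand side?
[L T^-1] — velocity (e.g. v)

P has dimensions [L^2 M T^-3]; F has dimensions [L M T^-2].
The bracketed factor must supply [L^2 M T^-3] / [L M T^-2] = [L T^-1].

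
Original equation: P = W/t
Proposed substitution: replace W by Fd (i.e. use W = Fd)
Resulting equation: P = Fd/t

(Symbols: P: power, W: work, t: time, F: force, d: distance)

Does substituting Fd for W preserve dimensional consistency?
Yes

[W] = [L^2 M T^-2] and [Fd] = [L^2 M T^-2]. These match, so the substitution replaces a quantity by one of the same dimensions and the result P = Fd/t has LHS [L^2 M T^-3] vs RHS [L^2 M T^-3] — still consistent.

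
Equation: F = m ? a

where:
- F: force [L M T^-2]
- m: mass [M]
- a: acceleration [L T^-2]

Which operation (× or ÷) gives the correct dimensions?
multiplication (×): F = m × a

F [L M T^-2]; m [M]; a [L T^-2].
m × a → [L M T^-2] ✓
m ÷ a → [L^-1 M T^2] ✗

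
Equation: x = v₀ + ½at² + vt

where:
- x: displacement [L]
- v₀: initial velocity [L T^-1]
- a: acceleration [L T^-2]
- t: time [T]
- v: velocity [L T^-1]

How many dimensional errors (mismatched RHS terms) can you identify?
1

LHS x: [L]
- v₀: [L T^-1] ✗
- ½at²: [L] ✓
- vt: [L] ✓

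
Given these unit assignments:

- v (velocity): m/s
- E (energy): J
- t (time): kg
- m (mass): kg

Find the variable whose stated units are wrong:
t

The variable t (time) should have units s, not kg.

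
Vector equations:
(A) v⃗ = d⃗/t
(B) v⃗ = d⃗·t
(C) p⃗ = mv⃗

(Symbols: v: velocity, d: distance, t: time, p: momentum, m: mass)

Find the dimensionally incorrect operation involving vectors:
(B) v⃗ = d⃗·t

(A) v⃗ = d⃗/t: LHS [L T^-1], RHS [L T^-1] ✓ — displacement (vector) divided by time (scalar)
(B) v⃗ = d⃗·t: LHS [L T^-1], RHS [L T] ✗ — velocity is displacement per time; should be d⃗/t
(C) p⃗ = mv⃗: LHS [L M T^-1], RHS [L M T^-1] ✓ — mass (scalar) times velocity (vector)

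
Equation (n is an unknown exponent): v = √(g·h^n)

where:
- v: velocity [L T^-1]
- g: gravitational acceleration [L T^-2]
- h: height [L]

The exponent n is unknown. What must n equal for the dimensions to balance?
n = 1

v has dimensions [L T^-1]; h has dimensions [L].
With n = 1: √(g·h^1) has dimensions [L T^-1], matching the LHS ✓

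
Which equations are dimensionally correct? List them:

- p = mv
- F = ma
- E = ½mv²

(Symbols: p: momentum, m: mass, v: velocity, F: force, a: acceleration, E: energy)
Dimensionally correct: p = mv, F = ma, E = ½mv²
Dimensionally incorrect: none
Ordered (correct first, then incorrect): p = mv, F = ma, E = ½mv²

- p = mv: LHS [L M T^-1], RHS [L M T^-1] → correct ✓
- F = ma: LHS [L M T^-2], RHS [L M T^-2] → correct ✓
- E = ½mv²: LHS [L^2 M T^-2], RHS [L^2 M T^-2] → correct ✓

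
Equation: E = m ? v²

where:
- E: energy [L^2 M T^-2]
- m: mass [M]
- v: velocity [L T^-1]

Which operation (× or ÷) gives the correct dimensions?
multiplication (×): E = m × v²

E [L^2 M T^-2]; m [M]; v² [L^2 T^-2].
m × v² → [L^2 M T^-2] ✓
m ÷ v² → [L^-2 M T^2] ✗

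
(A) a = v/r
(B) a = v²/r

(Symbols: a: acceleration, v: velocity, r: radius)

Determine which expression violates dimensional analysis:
(A)

(A) a = v/r: LHS [L T^-2], RHS [T^-1] ✗
(B) a = v²/r: LHS [L T^-2], RHS [L T^-2] ✓

Expression (A) a = v/r is dimensionally incorrect.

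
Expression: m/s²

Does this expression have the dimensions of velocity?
No

The expression m/s² has dimensions [L T^-2], but velocity has dimensions [L T^-1].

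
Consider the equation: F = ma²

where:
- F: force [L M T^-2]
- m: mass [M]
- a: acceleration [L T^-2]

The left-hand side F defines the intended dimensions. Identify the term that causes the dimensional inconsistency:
The right-hand side term ma²

F has dimensions [L M T^-2], but ma² has dimensions [L^2 M T^-4], so the term ma² is dimensionally wrong for F.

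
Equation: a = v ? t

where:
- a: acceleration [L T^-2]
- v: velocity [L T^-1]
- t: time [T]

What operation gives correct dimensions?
division (÷): a = v ÷ t

a [L T^-2]; v [L T^-1]; t [T].
v × t → [L] ✗
v ÷ t → [L T^-2] ✓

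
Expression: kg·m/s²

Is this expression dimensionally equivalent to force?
Yes

The expression kg·m/s² has dimensions [L M T^-2], which is exactly force [L M T^-2].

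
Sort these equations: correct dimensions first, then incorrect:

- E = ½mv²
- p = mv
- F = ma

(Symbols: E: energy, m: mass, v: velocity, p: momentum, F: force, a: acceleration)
Dimensionally correct: E = ½mv², p = mv, F = ma
Dimensionally incorrect: none
Ordered (correct first, then incorrect): E = ½mv², p = mv, F = ma

- E = ½mv²: LHS [L^2 M T^-2], RHS [L^2 M T^-2] → correct ✓
- p = mv: LHS [L M T^-1], RHS [L M T^-1] → correct ✓
- F = ma: LHS [L M T^-2], RHS [L M T^-2] → correct ✓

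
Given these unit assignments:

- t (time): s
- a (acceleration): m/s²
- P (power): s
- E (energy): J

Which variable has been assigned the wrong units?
P

The variable P (power) should have units W, not s.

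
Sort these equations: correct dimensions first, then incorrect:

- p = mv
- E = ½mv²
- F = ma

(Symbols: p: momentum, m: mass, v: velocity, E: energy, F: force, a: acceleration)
Dimensionally correct: p = mv, E = ½mv², F = ma
Dimensionally incorrect: none
Ordered (correct first, then incorrect): p = mv, E = ½mv², F = ma

- p = mv: LHS [L M T^-1], RHS [L M T^-1] → correct ✓
- E = ½mv²: LHS [L^2 M T^-2], RHS [L^2 M T^-2] → correct ✓
- F = ma: LHS [L M T^-2], RHS [L M T^-2] → correct ✓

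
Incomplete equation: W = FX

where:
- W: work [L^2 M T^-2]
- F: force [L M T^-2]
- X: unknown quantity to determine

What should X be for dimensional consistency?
X = d (distance), dimensions [L]

W has dimensions [L^2 M T^-2]; the rest of the RHS (F) has dimensions [L M T^-2].
So X must have dimensions [L] — X = d (distance).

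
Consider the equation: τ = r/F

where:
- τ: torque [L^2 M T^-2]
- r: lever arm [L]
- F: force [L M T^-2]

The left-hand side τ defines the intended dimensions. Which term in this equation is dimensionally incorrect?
The right-hand side term r/F

τ has dimensions [L^2 M T^-2], but r/F has dimensions [M^-1 T^2], so the term r/F is dimensionally wrong for τ.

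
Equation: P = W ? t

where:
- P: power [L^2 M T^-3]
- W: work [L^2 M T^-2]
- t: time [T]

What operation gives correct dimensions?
division (÷): P = W ÷ t

P [L^2 M T^-3]; W [L^2 M T^-2]; t [T].
W × t → [L^2 M T^-1] ✗
W ÷ t → [L^2 M T^-3] ✓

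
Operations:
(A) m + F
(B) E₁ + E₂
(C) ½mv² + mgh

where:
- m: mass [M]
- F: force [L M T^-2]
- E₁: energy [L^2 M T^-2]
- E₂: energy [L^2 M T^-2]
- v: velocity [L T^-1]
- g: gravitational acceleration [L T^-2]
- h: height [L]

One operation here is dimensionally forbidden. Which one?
(A) m + F

(A) m + F: m [M] and F [L M T^-2] — different dimensions cannot be added/subtracted ✗
(B) E₁ + E₂: E₁ [L^2 M T^-2] and E₂ [L^2 M T^-2] — same dimensions ✓
(C) ½mv² + mgh: ½mv² [L^2 M T^-2] and mgh [L^2 M T^-2] — same dimensions ✓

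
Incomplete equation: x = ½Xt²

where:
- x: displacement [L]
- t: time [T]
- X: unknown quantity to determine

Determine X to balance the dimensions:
X = a (acceleration), dimensions [L T^-2]

x has dimensions [L]; the rest of the RHS (½ t²) has dimensions [T^2].
So X must have dimensions [L T^-2] — X = a (acceleration).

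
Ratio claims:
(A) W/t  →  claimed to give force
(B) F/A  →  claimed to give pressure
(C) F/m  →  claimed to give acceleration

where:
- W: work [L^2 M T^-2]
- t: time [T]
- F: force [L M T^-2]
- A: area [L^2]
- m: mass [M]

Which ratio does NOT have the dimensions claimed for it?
(A) W/t does not give force

(A) W/t: [L^2 M T^-3] ≠ force [L M T^-2] ✗
(B) F/A: [L^-1 M T^-2] = pressure [L^-1 M T^-2] ✓
(C) F/m: [L T^-2] = acceleration [L T^-2] ✓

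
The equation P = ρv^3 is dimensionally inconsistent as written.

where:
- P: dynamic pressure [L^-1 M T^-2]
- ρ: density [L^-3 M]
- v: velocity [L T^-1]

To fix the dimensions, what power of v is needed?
The exponent of v should be 2: P = ρv^2

The LHS P has dimensions [L^-1 M T^-2]; v has dimensions [L T^-1].
As written, the RHS ρv^3 (exponent 3 on v) has dimensions [M T^-3], which does not match.
With exponent 2, the RHS ρv^2 has dimensions [L^-1 M T^-2], matching the LHS.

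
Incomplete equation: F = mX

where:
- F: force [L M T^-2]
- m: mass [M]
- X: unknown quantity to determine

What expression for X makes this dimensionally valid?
X = a (acceleration), dimensions [L T^-2]

F has dimensions [L M T^-2]; the rest of the RHS (m) has dimensions [M].
So X must have dimensions [L T^-2] — X = a (acceleration).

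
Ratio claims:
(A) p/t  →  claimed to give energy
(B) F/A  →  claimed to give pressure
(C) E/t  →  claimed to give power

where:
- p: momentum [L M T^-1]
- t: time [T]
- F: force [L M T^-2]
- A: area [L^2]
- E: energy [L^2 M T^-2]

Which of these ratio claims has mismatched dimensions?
(A) p/t does not give energy

(A) p/t: [L M T^-2] ≠ energy [L^2 M T^-2] ✗
(B) F/A: [L^-1 M T^-2] = pressure [L^-1 M T^-2] ✓
(C) E/t: [L^2 M T^-3] = power [L^2 M T^-3] ✓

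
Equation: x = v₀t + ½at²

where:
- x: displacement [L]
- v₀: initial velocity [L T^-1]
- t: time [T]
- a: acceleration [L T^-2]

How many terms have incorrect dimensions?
0

LHS x: [L]
- v₀t: [L] ✓
- ½at²: [L] ✓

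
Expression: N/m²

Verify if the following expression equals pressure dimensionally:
Yes

The expression N/m² has dimensions [L^-1 M T^-2], which is exactly pressure [L^-1 M T^-2].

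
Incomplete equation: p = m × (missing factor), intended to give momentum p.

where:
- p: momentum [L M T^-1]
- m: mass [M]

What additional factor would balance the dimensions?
v (velocity), dimensions [L T^-1]

p has dimensions [L M T^-1] and m has dimensions [M].
The missing factor must have dimensions [L M T^-1] / [M] = [L T^-1], i.e. velocity (v).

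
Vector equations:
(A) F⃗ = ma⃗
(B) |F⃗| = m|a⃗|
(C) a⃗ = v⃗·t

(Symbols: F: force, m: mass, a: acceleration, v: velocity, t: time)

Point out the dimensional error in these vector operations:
(C) a⃗ = v⃗·t

(A) F⃗ = ma⃗: LHS [L M T^-2], RHS [L M T^-2] ✓ — Force and acceleration are vectors, mass is a scalar
(B) |F⃗| = m|a⃗|: LHS [L M T^-2], RHS [L M T^-2] ✓ — magnitudes of vectors are scalars
(C) a⃗ = v⃗·t: LHS [L T^-2], RHS [L] ✗ — acceleration is velocity per time; should be v⃗/t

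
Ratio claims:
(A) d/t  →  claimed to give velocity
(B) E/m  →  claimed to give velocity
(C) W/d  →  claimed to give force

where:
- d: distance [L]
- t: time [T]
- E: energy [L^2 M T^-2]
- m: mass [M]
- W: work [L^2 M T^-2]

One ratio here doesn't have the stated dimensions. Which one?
(B) E/m does not give velocity

(A) d/t: [L T^-1] = velocity [L T^-1] ✓
(B) E/m: [L^2 T^-2] ≠ velocity [L T^-1] ✗
(C) W/d: [L M T^-2] = force [L M T^-2] ✓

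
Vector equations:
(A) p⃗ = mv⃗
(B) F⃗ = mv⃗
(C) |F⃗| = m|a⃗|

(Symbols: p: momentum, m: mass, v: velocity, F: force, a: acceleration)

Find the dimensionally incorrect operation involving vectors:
(B) F⃗ = mv⃗

(A) p⃗ = mv⃗: LHS [L M T^-1], RHS [L M T^-1] ✓ — mass (scalar) times velocity (vector)
(B) F⃗ = mv⃗: LHS [L M T^-2], RHS [L M T^-1] ✗ — mass times velocity is momentum, not force; should be ma⃗
(C) |F⃗| = m|a⃗|: LHS [L M T^-2], RHS [L M T^-2] ✓ — magnitudes of vectors are scalars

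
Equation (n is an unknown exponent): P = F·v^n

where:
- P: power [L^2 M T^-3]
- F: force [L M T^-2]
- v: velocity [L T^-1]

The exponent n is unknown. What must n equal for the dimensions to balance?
n = 1

P has dimensions [L^2 M T^-3]; v has dimensions [L T^-1].
The rest of the RHS has dimensions [L M T^-2], so v^n must supply [L T^-1].
With n = 1: F·v^1 has dimensions [L^2 M T^-3], matching the LHS ✓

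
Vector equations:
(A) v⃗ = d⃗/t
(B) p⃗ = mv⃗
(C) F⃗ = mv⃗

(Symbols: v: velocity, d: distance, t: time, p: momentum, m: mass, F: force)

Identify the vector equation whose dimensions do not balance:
(C) F⃗ = mv⃗

(A) v⃗ = d⃗/t: LHS [L T^-1], RHS [L T^-1] ✓ — displacement (vector) divided by time (scalar)
(B) p⃗ = mv⃗: LHS [L M T^-1], RHS [L M T^-1] ✓ — mass (scalar) times velocity (vector)
(C) F⃗ = mv⃗: LHS [L M T^-2], RHS [L M T^-1] ✗ — mass times velocity is momentum, not force; should be ma⃗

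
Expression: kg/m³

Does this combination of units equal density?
Yes

The expression kg/m³ has dimensions [L^-3 M], which is exactly density [L^-3 M].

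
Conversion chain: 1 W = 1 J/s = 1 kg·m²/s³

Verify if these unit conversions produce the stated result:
The chain is correct (no errors).

Correct: Watt is Joule per second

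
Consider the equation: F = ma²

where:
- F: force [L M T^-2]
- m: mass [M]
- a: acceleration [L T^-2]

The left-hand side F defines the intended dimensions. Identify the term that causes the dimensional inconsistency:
The right-hand side term ma²

F has dimensions [L M T^-2], but ma² has dimensions [L^2 M T^-4], so the term ma² is dimensionally wrong for F.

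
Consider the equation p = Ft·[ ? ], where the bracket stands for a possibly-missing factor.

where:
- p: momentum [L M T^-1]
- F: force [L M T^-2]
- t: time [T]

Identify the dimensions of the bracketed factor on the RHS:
Nothing is missing — the bracketed factor must be dimensionless.

p has dimensions [L M T^-1] and Ft already has dimensions [L M T^-1], so p = Ft is dimensionally complete.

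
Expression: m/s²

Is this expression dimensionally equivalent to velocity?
No

The expression m/s² has dimensions [L T^-2], but velocity has dimensions [L T^-1].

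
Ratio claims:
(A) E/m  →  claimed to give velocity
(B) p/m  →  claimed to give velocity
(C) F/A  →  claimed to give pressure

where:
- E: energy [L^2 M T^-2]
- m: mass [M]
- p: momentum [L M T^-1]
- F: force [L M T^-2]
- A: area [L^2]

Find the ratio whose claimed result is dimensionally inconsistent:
(A) E/m does not give velocity

(A) E/m: [L^2 T^-2] ≠ velocity [L T^-1] ✗
(B) p/m: [L T^-1] = velocity [L T^-1] ✓
(C) F/A: [L^-1 M T^-2] = pressure [L^-1 M T^-2] ✓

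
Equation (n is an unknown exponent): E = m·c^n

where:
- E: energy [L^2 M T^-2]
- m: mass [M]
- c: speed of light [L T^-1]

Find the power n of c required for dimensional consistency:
n = 2

E has dimensions [L^2 M T^-2]; c has dimensions [L T^-1].
The rest of the RHS has dimensions [M], so c^n must supply [L^2 T^-2].
With n = 2: m·c^2 has dimensions [L^2 M T^-2], matching the LHS ✓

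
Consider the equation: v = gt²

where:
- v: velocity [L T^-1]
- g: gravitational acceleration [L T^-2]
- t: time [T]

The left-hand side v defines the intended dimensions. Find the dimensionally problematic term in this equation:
The right-hand side term gt²

v has dimensions [L T^-1], but gt² has dimensions [L], so the term gt² is dimensionally wrong for v.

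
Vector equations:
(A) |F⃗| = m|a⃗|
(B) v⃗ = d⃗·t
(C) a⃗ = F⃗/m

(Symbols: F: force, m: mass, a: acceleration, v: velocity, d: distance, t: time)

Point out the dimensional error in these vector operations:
(B) v⃗ = d⃗·t

(A) |F⃗| = m|a⃗|: LHS [L M T^-2], RHS [L M T^-2] ✓ — magnitudes of vectors are scalars
(B) v⃗ = d⃗·t: LHS [L T^-1], RHS [L T] ✗ — velocity is displacement per time; should be d⃗/t
(C) a⃗ = F⃗/m: LHS [L T^-2], RHS [L T^-2] ✓ — force (vector) divided by mass (scalar)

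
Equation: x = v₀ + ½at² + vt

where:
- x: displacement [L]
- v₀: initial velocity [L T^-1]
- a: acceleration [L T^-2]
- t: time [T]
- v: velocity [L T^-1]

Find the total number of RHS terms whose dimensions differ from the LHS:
1

LHS x: [L]
- v₀: [L T^-1] ✗
- ½at²: [L] ✓
- vt: [L] ✓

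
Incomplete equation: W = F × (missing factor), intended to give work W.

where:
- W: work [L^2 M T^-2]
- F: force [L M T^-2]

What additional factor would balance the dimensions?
d (distance), dimensions [L]

W has dimensions [L^2 M T^-2] and F has dimensions [L M T^-2].
The missing factor must have dimensions [L^2 M T^-2] / [L M T^-2] = [L], i.e. distance (d).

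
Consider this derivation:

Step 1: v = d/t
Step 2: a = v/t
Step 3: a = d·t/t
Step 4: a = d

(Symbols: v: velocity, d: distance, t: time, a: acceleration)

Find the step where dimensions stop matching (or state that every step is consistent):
Step 3

Step 1: v = d/t → LHS [L T^-1], RHS [L T^-1] ✓
Step 2: a = v/t → LHS [L T^-2], RHS [L T^-2] ✓
Step 3: a = d·t/t → LHS [L T^-2], RHS [L] ✗

The first dimensional inconsistency appears in step 3: a = d·t/t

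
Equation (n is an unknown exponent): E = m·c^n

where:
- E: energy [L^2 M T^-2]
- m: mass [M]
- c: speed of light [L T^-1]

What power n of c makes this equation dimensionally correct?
n = 2

E has dimensions [L^2 M T^-2]; c has dimensions [L T^-1].
The rest of the RHS has dimensions [M], so c^n must supply [L^2 T^-2].
With n = 2: m·c^2 has dimensions [L^2 M T^-2], matching the LHS ✓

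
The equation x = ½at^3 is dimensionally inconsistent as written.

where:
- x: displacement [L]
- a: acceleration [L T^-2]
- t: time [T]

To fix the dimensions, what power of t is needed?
The exponent of t should be 2: x = ½at^2

The LHS x has dimensions [L]; t has dimensions [T].
As written, the RHS ½at^3 (exponent 3 on t) has dimensions [L T], which does not match.
With exponent 2, the RHS ½at^2 has dimensions [L], matching the LHS.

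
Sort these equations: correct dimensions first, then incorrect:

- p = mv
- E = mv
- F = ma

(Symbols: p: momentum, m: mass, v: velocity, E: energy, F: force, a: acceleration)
Dimensionally correct: p = mv, F = ma
Dimensionally incorrect: E = mv
Ordered (correct first, then incorrect): p = mv, F = ma, E = mv

- p = mv: LHS [L M T^-1], RHS [L M T^-1] → correct ✓
- E = mv: LHS [L^2 M T^-2], RHS [L M T^-1] → incorrect ✗
- F = ma: LHS [L M T^-2], RHS [L M T^-2] → correct ✓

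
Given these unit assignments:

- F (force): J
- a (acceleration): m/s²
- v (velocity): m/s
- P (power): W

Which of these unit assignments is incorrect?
F

The variable F (force) should have units N, not J.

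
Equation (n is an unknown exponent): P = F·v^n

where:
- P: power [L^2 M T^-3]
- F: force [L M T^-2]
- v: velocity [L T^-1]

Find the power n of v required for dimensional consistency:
n = 1

P has dimensions [L^2 M T^-3]; v has dimensions [L T^-1].
The rest of the RHS has dimensions [L M T^-2], so v^n must supply [L T^-1].
With n = 1: F·v^1 has dimensions [L^2 M T^-3], matching the LHS ✓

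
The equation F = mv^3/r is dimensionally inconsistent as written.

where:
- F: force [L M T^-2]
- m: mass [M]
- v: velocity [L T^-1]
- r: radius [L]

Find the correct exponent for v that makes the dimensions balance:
The exponent of v should be 2: F = mv^2/r

The LHS F has dimensions [L M T^-2]; v has dimensions [L T^-1].
As written, the RHS mv^3/r (exponent 3 on v) has dimensions [L^2 M T^-3], which does not match.
With exponent 2, the RHS mv^2/r has dimensions [L M T^-2], matching the LHS.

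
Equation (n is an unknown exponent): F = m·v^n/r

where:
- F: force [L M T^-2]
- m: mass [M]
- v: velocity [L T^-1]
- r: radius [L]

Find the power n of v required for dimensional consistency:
n = 2

F has dimensions [L M T^-2]; v has dimensions [L T^-1].
The rest of the RHS has dimensions [L^-1 M], so v^n must supply [L^2 T^-2].
With n = 2: m·v^2/r has dimensions [L M T^-2], matching the LHS ✓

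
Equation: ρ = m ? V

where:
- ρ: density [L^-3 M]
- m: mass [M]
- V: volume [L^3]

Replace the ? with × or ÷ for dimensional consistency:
division (÷): ρ = m ÷ V

ρ [L^-3 M]; m [M]; V [L^3].
m × V → [L^3 M] ✗
m ÷ V → [L^-3 M] ✓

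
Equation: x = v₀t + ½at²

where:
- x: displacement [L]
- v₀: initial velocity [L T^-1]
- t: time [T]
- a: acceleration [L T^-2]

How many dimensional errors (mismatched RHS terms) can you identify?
0

LHS x: [L]
- v₀t: [L] ✓
- ½at²: [L] ✓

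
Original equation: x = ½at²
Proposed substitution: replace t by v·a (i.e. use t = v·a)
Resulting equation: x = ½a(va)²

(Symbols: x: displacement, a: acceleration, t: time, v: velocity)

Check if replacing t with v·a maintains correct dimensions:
No

[t] = [T] and [v·a] = [L^2 T^-3]. These differ, so the substitution replaces a quantity by one of different dimensions and the result x = ½a(va)² has LHS [L] vs RHS [L^5 T^-8] — inconsistent.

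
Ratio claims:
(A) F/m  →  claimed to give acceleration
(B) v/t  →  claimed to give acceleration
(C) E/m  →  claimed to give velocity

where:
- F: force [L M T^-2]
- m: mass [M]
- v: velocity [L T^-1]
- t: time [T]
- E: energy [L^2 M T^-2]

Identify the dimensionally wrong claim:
(C) E/m does not give velocity

(A) F/m: [L T^-2] = acceleration [L T^-2] ✓
(B) v/t: [L T^-2] = acceleration [L T^-2] ✓
(C) E/m: [L^2 T^-2] ≠ velocity [L T^-1] ✗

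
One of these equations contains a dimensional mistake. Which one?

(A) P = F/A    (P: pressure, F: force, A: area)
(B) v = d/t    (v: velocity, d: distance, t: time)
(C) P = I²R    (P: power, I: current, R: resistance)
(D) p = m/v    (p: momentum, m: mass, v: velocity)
(D) p = m/v

The equation (D) p = m/v is dimensionally incorrect.

LHS (p): [L M T^-1]
RHS (m/v): [L^-1 M T] ✗

The dimensions do not match. The other three equations balance.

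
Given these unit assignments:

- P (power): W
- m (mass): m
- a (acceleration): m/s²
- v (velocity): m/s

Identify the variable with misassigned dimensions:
m

The variable m (mass) should have units kg, not m.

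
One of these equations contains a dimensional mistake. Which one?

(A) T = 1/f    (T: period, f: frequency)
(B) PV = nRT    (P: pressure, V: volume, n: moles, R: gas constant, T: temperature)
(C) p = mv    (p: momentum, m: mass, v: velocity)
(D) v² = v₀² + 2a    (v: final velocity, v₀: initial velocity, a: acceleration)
(D) v² = v₀² + 2a

The equation (D) v² = v₀² + 2a is dimensionally incorrect.

LHS (v²): [L^2 T^-2]
RHS terms:
  - v₀²: [L^2 T^-2] ✓
  - 2a: [L T^-2] ✗ (does not match LHS)

The dimensions do not match. The other three equations balance.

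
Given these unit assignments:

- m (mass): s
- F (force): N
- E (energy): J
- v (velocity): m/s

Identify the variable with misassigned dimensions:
m

The variable m (mass) should have units kg, not s.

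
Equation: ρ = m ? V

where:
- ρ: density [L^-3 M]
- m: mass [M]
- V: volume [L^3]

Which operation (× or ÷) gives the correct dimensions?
division (÷): ρ = m ÷ V

ρ [L^-3 M]; m [M]; V [L^3].
m × V → [L^3 M] ✗
m ÷ V → [L^-3 M] ✓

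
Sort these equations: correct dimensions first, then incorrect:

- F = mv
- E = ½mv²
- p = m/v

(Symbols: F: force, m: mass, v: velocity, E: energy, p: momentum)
Dimensionally correct: E = ½mv²
Dimensionally incorrect: F = mv, p = m/v
Ordered (correct first, then incorrect): E = ½mv², F = mv, p = m/v

- F = mv: LHS [L M T^-2], RHS [L M T^-1] → incorrect ✗
- E = ½mv²: LHS [L^2 M T^-2], RHS [L^2 M T^-2] → correct ✓
- p = m/v: LHS [L M T^-1], RHS [L^-1 M T] → incorrect ✗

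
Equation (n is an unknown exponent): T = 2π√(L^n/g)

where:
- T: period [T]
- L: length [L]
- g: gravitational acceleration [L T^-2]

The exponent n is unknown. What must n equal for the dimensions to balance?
n = 1

T has dimensions [T]; L has dimensions [L].
With n = 1: 2π√(L^1/g) has dimensions [T], matching the LHS ✓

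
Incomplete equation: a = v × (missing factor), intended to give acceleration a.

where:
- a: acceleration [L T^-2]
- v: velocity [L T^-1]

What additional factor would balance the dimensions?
1/t (inverse time), dimensions [T^-1]

a has dimensions [L T^-2] and v has dimensions [L T^-1].
The missing factor must have dimensions [L T^-2] / [L T^-1] = [T^-1], i.e. inverse time (1/t).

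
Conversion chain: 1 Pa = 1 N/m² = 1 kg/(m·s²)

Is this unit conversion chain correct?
The chain is correct (no errors).

Correct: Pascal is Newton per square meter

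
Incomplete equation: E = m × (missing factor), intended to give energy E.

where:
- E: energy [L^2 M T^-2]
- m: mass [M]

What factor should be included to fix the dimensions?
v² (velocity squared), dimensions [L^2 T^-2]

E has dimensions [L^2 M T^-2] and m has dimensions [M].
The missing factor must have dimensions [L^2 M T^-2] / [M] = [L^2 T^-2], i.e. velocity squared (v²).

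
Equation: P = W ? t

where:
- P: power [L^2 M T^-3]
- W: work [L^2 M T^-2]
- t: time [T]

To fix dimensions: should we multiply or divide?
division (÷): P = W ÷ t

P [L^2 M T^-3]; W [L^2 M T^-2]; t [T].
W × t → [L^2 M T^-1] ✗
W ÷ t → [L^2 M T^-3] ✓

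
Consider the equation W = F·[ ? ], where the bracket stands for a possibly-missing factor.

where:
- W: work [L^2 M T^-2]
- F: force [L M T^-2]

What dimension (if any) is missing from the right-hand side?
[L] — length (e.g. a distance d)

W has dimensions [L^2 M T^-2]; F has dimensions [L M T^-2].
The bracketed factor must supply [L^2 M T^-2] / [L M T^-2] = [L].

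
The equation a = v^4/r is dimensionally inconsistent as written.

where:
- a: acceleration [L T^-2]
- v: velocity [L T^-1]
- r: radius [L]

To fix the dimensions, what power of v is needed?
The exponent of v should be 2: a = v^2/r

The LHS a has dimensions [L T^-2]; v has dimensions [L T^-1].
As written, the RHS v^4/r (exponent 4 on v) has dimensions [L^3 T^-4], which does not match.
With exponent 2, the RHS v^2/r has dimensions [L T^-2], matching the LHS.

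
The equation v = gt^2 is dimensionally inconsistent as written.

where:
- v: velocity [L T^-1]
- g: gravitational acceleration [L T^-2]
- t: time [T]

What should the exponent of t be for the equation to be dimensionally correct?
The exponent of t should be 1: v = gt

The LHS v has dimensions [L T^-1]; t has dimensions [T].
As written, the RHS gt^2 (exponent 2 on t) has dimensions [L], which does not match.
With exponent 1, the RHS gt has dimensions [L T^-1], matching the LHS.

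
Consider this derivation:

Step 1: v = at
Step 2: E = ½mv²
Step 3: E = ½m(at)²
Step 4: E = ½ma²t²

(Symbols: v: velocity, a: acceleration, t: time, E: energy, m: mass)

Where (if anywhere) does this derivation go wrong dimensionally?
No step introduces an error — all steps are dimensionally consistent.

Step 1: v = at → LHS [L T^-1], RHS [L T^-1] ✓
Step 2: E = ½mv² → LHS [L^2 M T^-2], RHS [L^2 M T^-2] ✓
Step 3: E = ½m(at)² → LHS [L^2 M T^-2], RHS [L^2 M T^-2] ✓
Step 4: E = ½ma²t² → LHS [L^2 M T^-2], RHS [L^2 M T^-2] ✓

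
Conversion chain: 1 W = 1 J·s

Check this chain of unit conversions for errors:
The chain is incorrect (it contains an error).

Incorrect: Watt is J/s, not J·s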